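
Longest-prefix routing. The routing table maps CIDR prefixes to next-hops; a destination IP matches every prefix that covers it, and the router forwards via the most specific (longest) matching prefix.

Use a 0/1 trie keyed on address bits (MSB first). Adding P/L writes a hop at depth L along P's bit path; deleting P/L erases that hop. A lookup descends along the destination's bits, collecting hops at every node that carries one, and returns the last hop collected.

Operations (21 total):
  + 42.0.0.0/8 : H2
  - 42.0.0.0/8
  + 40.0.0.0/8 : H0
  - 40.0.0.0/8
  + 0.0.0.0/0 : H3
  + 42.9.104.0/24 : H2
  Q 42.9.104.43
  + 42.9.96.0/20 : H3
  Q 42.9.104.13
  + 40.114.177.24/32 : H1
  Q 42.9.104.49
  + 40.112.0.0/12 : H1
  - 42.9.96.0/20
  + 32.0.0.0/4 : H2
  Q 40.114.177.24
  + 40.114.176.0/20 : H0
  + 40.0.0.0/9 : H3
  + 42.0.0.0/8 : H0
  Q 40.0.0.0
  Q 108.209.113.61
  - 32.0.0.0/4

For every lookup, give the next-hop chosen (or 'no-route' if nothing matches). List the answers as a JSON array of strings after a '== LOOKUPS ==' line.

Apply in order:
  add 42.0.0.0/8 -> H2 at depth 8
  - 42.0.0.0/8 clear@8
  add 40.0.0.0/8 -> H0 at depth 8
  - 40.0.0.0/8 clear@8
  add 0.0.0.0/0 -> H3 at depth 0
  add 42.9.104.0/24 -> H2 at depth 24
  Q 42.9.104.43: descend 001010100000100101101000 ; hops seen [H3,H2] ; pick H2
  add 42.9.96.0/20 -> H3 at depth 20
  Q 42.9.104.13: descend 001010100000100101101000 ; hops seen [H3,H3,H2] ; pick H2
  add 40.114.177.24/32 -> H1 at depth 32
  Q 42.9.104.49: descend 001010100000100101101000 ; hops seen [H3,H3,H2] ; pick H2
  add 40.112.0.0/12 -> H1 at depth 12
  - 42.9.96.0/20 clear@20
  add 32.0.0.0/4 -> H2 at depth 4
  Q 40.114.177.24: descend 00101000011100101011000100011000 ; hops seen [H3,H2,H1,H1] ; pick H1
  add 40.114.176.0/20 -> H0 at depth 20
  add 40.0.0.0/9 -> H3 at depth 9
  add 42.0.0.0/8 -> H0 at depth 8
  Q 40.0.0.0: descend 001010000 ; hops seen [H3,H2,H3] ; pick H3
  Q 108.209.113.61: descend 0 ; hops seen [H3] ; pick H3
  - 32.0.0.0/4 clear@4

== LOOKUPS ==
["H2","H2","H2","H1","H3","H3"]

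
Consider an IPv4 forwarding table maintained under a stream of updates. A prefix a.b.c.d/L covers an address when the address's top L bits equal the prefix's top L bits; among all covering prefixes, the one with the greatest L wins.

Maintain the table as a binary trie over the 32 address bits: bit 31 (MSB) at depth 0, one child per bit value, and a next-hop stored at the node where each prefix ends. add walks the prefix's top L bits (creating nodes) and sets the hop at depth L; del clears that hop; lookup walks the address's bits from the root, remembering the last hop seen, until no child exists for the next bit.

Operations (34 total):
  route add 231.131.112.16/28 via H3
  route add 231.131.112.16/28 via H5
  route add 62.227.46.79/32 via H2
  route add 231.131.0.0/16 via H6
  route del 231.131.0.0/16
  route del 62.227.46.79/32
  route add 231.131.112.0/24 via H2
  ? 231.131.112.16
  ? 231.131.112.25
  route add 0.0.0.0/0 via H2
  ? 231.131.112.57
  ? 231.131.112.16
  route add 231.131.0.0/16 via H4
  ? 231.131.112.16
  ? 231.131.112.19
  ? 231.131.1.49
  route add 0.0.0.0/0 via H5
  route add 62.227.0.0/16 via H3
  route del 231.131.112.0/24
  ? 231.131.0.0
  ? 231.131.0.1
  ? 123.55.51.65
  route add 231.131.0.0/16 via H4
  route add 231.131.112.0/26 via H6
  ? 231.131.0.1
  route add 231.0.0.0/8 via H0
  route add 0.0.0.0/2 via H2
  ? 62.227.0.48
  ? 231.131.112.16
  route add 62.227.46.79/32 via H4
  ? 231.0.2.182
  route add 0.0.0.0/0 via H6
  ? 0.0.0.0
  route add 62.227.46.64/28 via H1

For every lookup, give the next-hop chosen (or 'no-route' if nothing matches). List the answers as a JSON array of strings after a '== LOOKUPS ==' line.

Apply in order:
  add 231.131.112.16/28 -> H3 at depth 28
  add 231.131.112.16/28 -> H5 at depth 28
  add 62.227.46.79/32 -> H2 at depth 32
  add 231.131.0.0/16 -> H6 at depth 16
  - 231.131.0.0/16 clear@16
  - 62.227.46.79/32 clear@32
  add 231.131.112.0/24 -> H2 at depth 24
  Q 231.131.112.16: descend 1110011110000011011100000001 ; hops seen [H2,H5] ; pick H5
  Q 231.131.112.25: descend 1110011110000011011100000001 ; hops seen [H2,H5] ; pick H5
  add 0.0.0.0/0 -> H2 at depth 0
  Q 231.131.112.57: descend 11100111100000110111000000 ; hops seen [H2,H2] ; pick H2
  Q 231.131.112.16: descend 1110011110000011011100000001 ; hops seen [H2,H2,H5] ; pick H5
  add 231.131.0.0/16 -> H4 at depth 16
  Q 231.131.112.16: descend 1110011110000011011100000001 ; hops seen [H2,H4,H2,H5] ; pick H5
  Q 231.131.112.19: descend 1110011110000011011100000001 ; hops seen [H2,H4,H2,H5] ; pick H5
  Q 231.131.1.49: descend 11100111100000110 ; hops seen [H2,H4] ; pick H4
  add 0.0.0.0/0 -> H5 at depth 0
  add 62.227.0.0/16 -> H3 at depth 16
  - 231.131.112.0/24 clear@24
  Q 231.131.0.0: descend 11100111100000110 ; hops seen [H5,H4] ; pick H4
  Q 231.131.0.1: descend 11100111100000110 ; hops seen [H5,H4] ; pick H4
  Q 123.55.51.65: descend 0 ; hops seen [H5] ; pick H5
  add 231.131.0.0/16 -> H4 at depth 16
  add 231.131.112.0/26 -> H6 at depth 26
  Q 231.131.0.1: descend 11100111100000110 ; hops seen [H5,H4] ; pick H4
  add 231.0.0.0/8 -> H0 at depth 8
  add 0.0.0.0/2 -> H2 at depth 2
  Q 62.227.0.48: descend 001111101110001100 ; hops seen [H5,H2,H3] ; pick H3
  Q 231.131.112.16: descend 1110011110000011011100000001 ; hops seen [H5,H0,H4,H6,H5] ; pick H5
  add 62.227.46.79/32 -> H4 at depth 32
  Q 231.0.2.182: descend 11100111 ; hops seen [H5,H0] ; pick H0
  add 0.0.0.0/0 -> H6 at depth 0
  Q 0.0.0.0: descend 00 ; hops seen [H6,H2] ; pick H2
  add 62.227.46.64/28 -> H1 at depth 28

== LOOKUPS ==
["H5","H5","H2","H5","H5","H5","H4","H4","H4","H5","H4","H3","H5","H0","H2"]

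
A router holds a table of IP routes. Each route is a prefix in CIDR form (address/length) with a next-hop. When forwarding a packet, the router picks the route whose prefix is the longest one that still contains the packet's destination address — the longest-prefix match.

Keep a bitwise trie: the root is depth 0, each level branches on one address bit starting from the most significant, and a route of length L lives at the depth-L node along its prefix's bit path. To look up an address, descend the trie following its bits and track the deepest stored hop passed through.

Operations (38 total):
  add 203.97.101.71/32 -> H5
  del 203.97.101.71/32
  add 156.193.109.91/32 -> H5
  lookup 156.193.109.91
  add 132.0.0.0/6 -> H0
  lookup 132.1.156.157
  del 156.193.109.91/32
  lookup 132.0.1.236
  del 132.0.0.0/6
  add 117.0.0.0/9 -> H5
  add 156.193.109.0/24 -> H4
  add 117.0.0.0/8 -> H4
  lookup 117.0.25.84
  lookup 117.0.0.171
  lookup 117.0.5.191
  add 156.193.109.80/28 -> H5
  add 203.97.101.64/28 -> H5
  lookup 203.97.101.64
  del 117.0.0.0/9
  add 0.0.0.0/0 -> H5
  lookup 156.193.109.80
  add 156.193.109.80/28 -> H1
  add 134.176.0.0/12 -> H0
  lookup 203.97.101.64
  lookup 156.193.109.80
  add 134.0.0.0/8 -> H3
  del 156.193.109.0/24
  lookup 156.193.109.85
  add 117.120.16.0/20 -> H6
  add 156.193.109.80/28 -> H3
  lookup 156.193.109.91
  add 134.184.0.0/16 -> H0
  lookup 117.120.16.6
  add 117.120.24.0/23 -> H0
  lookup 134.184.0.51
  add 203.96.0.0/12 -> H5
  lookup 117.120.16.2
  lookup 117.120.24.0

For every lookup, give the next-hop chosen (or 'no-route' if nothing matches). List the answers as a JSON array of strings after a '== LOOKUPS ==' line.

Apply in order:
  + 203.97.101.71/32 (H5) depth=32
  del 203.97.101.71/32 (clear depth 32)
  + 156.193.109.91/32 (H5) depth=32
  lookup 156.193.109.91: bits 10011100110000010110110101011011 walk d0:-→d1:-→d2:-→d3:-→d4:-→d5:-→d6:-→d7:-→d8:-→d9:-→d10:-→d11:-→d12:-→d13:-→d14:-→d15:-→d16:-→d17:-→d18:-→d19:-→d20:-→d21:-→d22:-→d23:-→d24:-→d25:-→d26:-→d27:-→d28:-→d29:-→d30:-→d31:-→d32:H5 -> H5
  + 132.0.0.0/6 (H0) depth=6
  lookup 132.1.156.157: bits 100001 walk d0:-→d1:-→d2:-→d3:-→d4:-→d5:-→d6:H0 -> H0
  del 156.193.109.91/32 (clear depth 32)
  lookup 132.0.1.236: bits 100001 walk d0:-→d1:-→d2:-→d3:-→d4:-→d5:-→d6:H0 -> H0
  del 132.0.0.0/6 (clear depth 6)
  + 117.0.0.0/9 (H5) depth=9
  + 156.193.109.0/24 (H4) depth=24
  + 117.0.0.0/8 (H4) depth=8
  lookup 117.0.25.84: bits 011101010 walk d0:-→d1:-→d2:-→d3:-→d4:-→d5:-→d6:-→d7:-→d8:H4→d9:H5 -> H5
  lookup 117.0.0.171: bits 011101010 walk d0:-→d1:-→d2:-→d3:-→d4:-→d5:-→d6:-→d7:-→d8:H4→d9:H5 -> H5
  lookup 117.0.5.191: bits 011101010 walk d0:-→d1:-→d2:-→d3:-→d4:-→d5:-→d6:-→d7:-→d8:H4→d9:H5 -> H5
  + 156.193.109.80/28 (H5) depth=28
  + 203.97.101.64/28 (H5) depth=28
  lookup 203.97.101.64: bits 11001011011000010110010101000 walk d0:-→d1:-→d2:-→d3:-→d4:-→d5:-→d6:-→d7:-→d8:-→d9:-→d10:-→d11:-→d12:-→d13:-→d14:-→d15:-→d16:-→d17:-→d18:-→d19:-→d20:-→d21:-→d22:-→d23:-→d24:-→d25:-→d26:-→d27:-→d28:H5→d29:- -> H5
  del 117.0.0.0/9 (clear depth 9)
  + 0.0.0.0/0 (H5) depth=0
  lookup 156.193.109.80: bits 1001110011000001011011010101 walk d0:H5→d1:-→d2:-→d3:-→d4:-→d5:-→d6:-→d7:-→d8:-→d9:-→d10:-→d11:-→d12:-→d13:-→d14:-→d15:-→d16:-→d17:-→d18:-→d19:-→d20:-→d21:-→d22:-→d23:-→d24:H4→d25:-→d26:-→d27:-→d28:H5 -> H5
  + 156.193.109.80/28 (H1) depth=28
  + 134.176.0.0/12 (H0) depth=12
  lookup 203.97.101.64: bits 11001011011000010110010101000 walk d0:H5→d1:-→d2:-→d3:-→d4:-→d5:-→d6:-→d7:-→d8:-→d9:-→d10:-→d11:-→d12:-→d13:-→d14:-→d15:-→d16:-→d17:-→d18:-→d19:-→d20:-→d21:-→d22:-→d23:-→d24:-→d25:-→d26:-→d27:-→d28:H5→d29:- -> H5
  lookup 156.193.109.80: bits 1001110011000001011011010101 walk d0:H5→d1:-→d2:-→d3:-→d4:-→d5:-→d6:-→d7:-→d8:-→d9:-→d10:-→d11:-→d12:-→d13:-→d14:-→d15:-→d16:-→d17:-→d18:-→d19:-→d20:-→d21:-→d22:-→d23:-→d24:H4→d25:-→d26:-→d27:-→d28:H1 -> H1
  + 134.0.0.0/8 (H3) depth=8
  del 156.193.109.0/24 (clear depth 24)
  lookup 156.193.109.85: bits 1001110011000001011011010101 walk d0:H5→d1:-→d2:-→d3:-→d4:-→d5:-→d6:-→d7:-→d8:-→d9:-→d10:-→d11:-→d12:-→d13:-→d14:-→d15:-→d16:-→d17:-→d18:-→d19:-→d20:-→d21:-→d22:-→d23:-→d24:-→d25:-→d26:-→d27:-→d28:H1 -> H1
  + 117.120.16.0/20 (H6) depth=20
  + 156.193.109.80/28 (H3) depth=28
  lookup 156.193.109.91: bits 10011100110000010110110101011011 walk d0:H5→d1:-→d2:-→d3:-→d4:-→d5:-→d6:-→d7:-→d8:-→d9:-→d10:-→d11:-→d12:-→d13:-→d14:-→d15:-→d16:-→d17:-→d18:-→d19:-→d20:-→d21:-→d22:-→d23:-→d24:-→d25:-→d26:-→d27:-→d28:H3→d29:-→d30:-→d31:-→d32:- -> H3
  + 134.184.0.0/16 (H0) depth=16
  lookup 117.120.16.6: bits 01110101011110000001 walk d0:H5→d1:-→d2:-→d3:-→d4:-→d5:-→d6:-→d7:-→d8:H4→d9:-→d10:-→d11:-→d12:-→d13:-→d14:-→d15:-→d16:-→d17:-→d18:-→d19:-→d20:H6 -> H6
  + 117.120.24.0/23 (H0) depth=23
  lookup 134.184.0.51: bits 1000011010111000 walk d0:H5→d1:-→d2:-→d3:-→d4:-→d5:-→d6:-→d7:-→d8:H3→d9:-→d10:-→d11:-→d12:H0→d13:-→d14:-→d15:-→d16:H0 -> H0
  + 203.96.0.0/12 (H5) depth=12
  lookup 117.120.16.2: bits 01110101011110000001 walk d0:H5→d1:-→d2:-→d3:-→d4:-→d5:-→d6:-→d7:-→d8:H4→d9:-→d10:-→d11:-→d12:-→d13:-→d14:-→d15:-→d16:-→d17:-→d18:-→d19:-→d20:H6 -> H6
  lookup 117.120.24.0: bits 01110101011110000001100 walk d0:H5→d1:-→d2:-→d3:-→d4:-→d5:-→d6:-→d7:-→d8:H4→d9:-→d10:-→d11:-→d12:-→d13:-→d14:-→d15:-→d16:-→d17:-→d18:-→d19:-→d20:H6→d21:-→d22:-→d23:H0 -> H0

== LOOKUPS ==
["H5","H0","H0","H5","H5","H5","H5","H5","H5","H1","H1","H3","H6","H0","H6","H0"]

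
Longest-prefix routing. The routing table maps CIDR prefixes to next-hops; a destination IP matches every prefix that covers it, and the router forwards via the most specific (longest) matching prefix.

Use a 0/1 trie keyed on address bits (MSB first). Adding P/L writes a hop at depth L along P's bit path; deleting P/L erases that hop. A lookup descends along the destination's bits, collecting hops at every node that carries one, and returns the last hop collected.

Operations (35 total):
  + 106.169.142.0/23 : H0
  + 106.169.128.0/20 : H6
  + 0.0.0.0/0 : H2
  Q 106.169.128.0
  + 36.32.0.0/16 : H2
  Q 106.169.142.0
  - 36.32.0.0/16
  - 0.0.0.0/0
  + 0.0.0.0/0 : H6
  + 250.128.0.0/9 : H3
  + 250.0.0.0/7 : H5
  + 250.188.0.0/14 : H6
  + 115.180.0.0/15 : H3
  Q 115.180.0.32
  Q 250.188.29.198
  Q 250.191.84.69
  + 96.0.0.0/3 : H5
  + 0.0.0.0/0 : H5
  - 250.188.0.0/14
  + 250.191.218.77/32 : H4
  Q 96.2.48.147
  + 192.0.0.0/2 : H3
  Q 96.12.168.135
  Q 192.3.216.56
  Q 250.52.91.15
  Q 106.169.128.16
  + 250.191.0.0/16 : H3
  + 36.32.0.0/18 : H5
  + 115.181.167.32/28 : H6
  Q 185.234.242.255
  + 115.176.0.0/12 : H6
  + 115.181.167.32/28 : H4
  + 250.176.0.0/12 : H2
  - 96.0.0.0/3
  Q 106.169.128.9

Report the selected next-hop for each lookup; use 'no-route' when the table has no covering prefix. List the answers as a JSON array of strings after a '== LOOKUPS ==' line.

Process each operation:
  + 106.169.142.0/23 (H0) depth=23
  + 106.169.128.0/20 (H6) depth=20
  + 0.0.0.0/0 (H2) depth=0
  ? 106.169.128.0  path d0:H2→d1:-→d2:-→d3:-→d4:-→d5:-→d6:-→d7:-→d8:-→d9:-→d10:-→d11:-→d12:-→d13:-→d14:-→d15:-→d16:-→d17:-→d18:-→d19:-→d20:H6  best=H6
  + 36.32.0.0/16 (H2) depth=16
  ? 106.169.142.0  path d0:H2→d1:-→d2:-→d3:-→d4:-→d5:-→d6:-→d7:-→d8:-→d9:-→d10:-→d11:-→d12:-→d13:-→d14:-→d15:-→d16:-→d17:-→d18:-→d19:-→d20:H6→d21:-→d22:-→d23:H0  best=H0
  del 36.32.0.0/16 (clear depth 16)
  del 0.0.0.0/0 (clear depth 0)
  + 0.0.0.0/0 (H6) depth=0
  + 250.128.0.0/9 (H3) depth=9
  + 250.0.0.0/7 (H5) depth=7
  + 250.188.0.0/14 (H6) depth=14
  + 115.180.0.0/15 (H3) depth=15
  ? 115.180.0.32  path d0:H6→d1:-→d2:-→d3:-→d4:-→d5:-→d6:-→d7:-→d8:-→d9:-→d10:-→d11:-→d12:-→d13:-→d14:-→d15:H3  best=H3
  ? 250.188.29.198  path d0:H6→d1:-→d2:-→d3:-→d4:-→d5:-→d6:-→d7:H5→d8:-→d9:H3→d10:-→d11:-→d12:-→d13:-→d14:H6  best=H6
  ? 250.191.84.69  path d0:H6→d1:-→d2:-→d3:-→d4:-→d5:-→d6:-→d7:H5→d8:-→d9:H3→d10:-→d11:-→d12:-→d13:-→d14:H6  best=H6
  + 96.0.0.0/3 (H5) depth=3
  + 0.0.0.0/0 (H5) depth=0
  del 250.188.0.0/14 (clear depth 14)
  + 250.191.218.77/32 (H4) depth=32
  ? 96.2.48.147  path d0:H5→d1:-→d2:-→d3:H5→d4:-  best=H5
  + 192.0.0.0/2 (H3) depth=2
  ? 96.12.168.135  path d0:H5→d1:-→d2:-→d3:H5→d4:-  best=H5
  ? 192.3.216.56  path d0:H5→d1:-→d2:H3  best=H3
  ? 250.52.91.15  path d0:H5→d1:-→d2:H3→d3:-→d4:-→d5:-→d6:-→d7:H5→d8:-  best=H5
  ? 106.169.128.16  path d0:H5→d1:-→d2:-→d3:H5→d4:-→d5:-→d6:-→d7:-→d8:-→d9:-→d10:-→d11:-→d12:-→d13:-→d14:-→d15:-→d16:-→d17:-→d18:-→d19:-→d20:H6  best=H6
  + 250.191.0.0/16 (H3) depth=16
  + 36.32.0.0/18 (H5) depth=18
  + 115.181.167.32/28 (H6) depth=28
  ? 185.234.242.255  path d0:H5→d1:-  best=H5
  + 115.176.0.0/12 (H6) depth=12
  + 115.181.167.32/28 (H4) depth=28
  + 250.176.0.0/12 (H2) depth=12
  del 96.0.0.0/3 (clear depth 3)
  ? 106.169.128.9  path d0:H5→d1:-→d2:-→d3:-→d4:-→d5:-→d6:-→d7:-→d8:-→d9:-→d10:-→d11:-→d12:-→d13:-→d14:-→d15:-→d16:-→d17:-→d18:-→d19:-→d20:H6  best=H6

== LOOKUPS ==
["H6","H0","H3","H6","H6","H5","H5","H3","H5","H6","H5","H6"]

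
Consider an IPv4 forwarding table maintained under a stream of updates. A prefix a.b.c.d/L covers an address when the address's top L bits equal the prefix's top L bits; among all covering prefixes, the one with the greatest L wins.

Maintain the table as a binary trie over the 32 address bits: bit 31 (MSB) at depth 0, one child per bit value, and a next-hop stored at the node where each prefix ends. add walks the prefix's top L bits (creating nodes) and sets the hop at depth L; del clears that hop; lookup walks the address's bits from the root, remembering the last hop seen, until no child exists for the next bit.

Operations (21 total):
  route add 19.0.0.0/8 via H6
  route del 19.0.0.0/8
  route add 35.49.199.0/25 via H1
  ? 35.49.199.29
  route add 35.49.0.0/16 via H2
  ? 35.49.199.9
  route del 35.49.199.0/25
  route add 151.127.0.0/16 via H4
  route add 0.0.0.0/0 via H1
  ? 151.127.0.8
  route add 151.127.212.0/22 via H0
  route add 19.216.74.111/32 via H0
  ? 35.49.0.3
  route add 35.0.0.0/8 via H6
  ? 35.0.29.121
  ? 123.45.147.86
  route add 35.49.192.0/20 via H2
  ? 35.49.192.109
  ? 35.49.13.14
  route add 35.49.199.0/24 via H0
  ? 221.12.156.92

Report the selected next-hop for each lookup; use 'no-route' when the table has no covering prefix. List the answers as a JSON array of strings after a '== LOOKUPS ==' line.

Trace:
  add 19.0.0.0/8 -> H6 at depth 8
  - 19.0.0.0/8 clear@8
  add 35.49.199.0/25 -> H1 at depth 25
  Q 35.49.199.29: descend 0010001100110001110001110 ; hops seen [H1] ; pick H1
  add 35.49.0.0/16 -> H2 at depth 16
  Q 35.49.199.9: descend 0010001100110001110001110 ; hops seen [H2,H1] ; pick H1
  - 35.49.199.0/25 clear@25
  add 151.127.0.0/16 -> H4 at depth 16
  add 0.0.0.0/0 -> H1 at depth 0
  Q 151.127.0.8: descend 1001011101111111 ; hops seen [H1,H4] ; pick H4
  add 151.127.212.0/22 -> H0 at depth 22
  add 19.216.74.111/32 -> H0 at depth 32
  Q 35.49.0.3: descend 0010001100110001 ; hops seen [H1,H2] ; pick H2
  add 35.0.0.0/8 -> H6 at depth 8
  Q 35.0.29.121: descend 0010001100 ; hops seen [H1,H6] ; pick H6
  Q 123.45.147.86: descend 0 ; hops seen [H1] ; pick H1
  add 35.49.192.0/20 -> H2 at depth 20
  Q 35.49.192.109: descend 001000110011000111000 ; hops seen [H1,H6,H2,H2] ; pick H2
  Q 35.49.13.14: descend 0010001100110001 ; hops seen [H1,H6,H2] ; pick H2
  add 35.49.199.0/24 -> H0 at depth 24
  Q 221.12.156.92: descend 1 ; hops seen [H1] ; pick H1

== LOOKUPS ==
["H1","H1","H4","H2","H6","H1","H2","H2","H1"]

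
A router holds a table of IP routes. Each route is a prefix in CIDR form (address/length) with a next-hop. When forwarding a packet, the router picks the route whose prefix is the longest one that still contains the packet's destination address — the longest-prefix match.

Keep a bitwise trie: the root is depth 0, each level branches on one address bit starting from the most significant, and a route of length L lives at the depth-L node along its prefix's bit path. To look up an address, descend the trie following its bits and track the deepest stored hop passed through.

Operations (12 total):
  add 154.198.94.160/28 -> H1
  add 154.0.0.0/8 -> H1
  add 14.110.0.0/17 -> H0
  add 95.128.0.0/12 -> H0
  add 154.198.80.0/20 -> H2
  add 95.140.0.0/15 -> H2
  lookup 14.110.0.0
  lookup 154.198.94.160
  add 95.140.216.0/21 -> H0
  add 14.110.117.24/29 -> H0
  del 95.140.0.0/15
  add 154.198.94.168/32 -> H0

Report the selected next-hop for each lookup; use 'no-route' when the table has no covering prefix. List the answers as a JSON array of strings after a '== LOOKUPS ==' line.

Trace:
  add 154.198.94.160/28 -> H1 at depth 28
  add 154.0.0.0/8 -> H1 at depth 8
  add 14.110.0.0/17 -> H0 at depth 17
  add 95.128.0.0/12 -> H0 at depth 12
  add 154.198.80.0/20 -> H2 at depth 20
  add 95.140.0.0/15 -> H2 at depth 15
  ? 14.110.0.0  path d0:-→d1:-→d2:-→d3:-→d4:-→d5:-→d6:-→d7:-→d8:-→d9:-→d10:-→d11:-→d12:-→d13:-→d14:-→d15:-→d16:-→d17:H0  best=H0
  ? 154.198.94.160  path d0:-→d1:-→d2:-→d3:-→d4:-→d5:-→d6:-→d7:-→d8:H1→d9:-→d10:-→d11:-→d12:-→d13:-→d14:-→d15:-→d16:-→d17:-→d18:-→d19:-→d20:H2→d21:-→d22:-→d23:-→d24:-→d25:-→d26:-→d27:-→d28:H1  best=H1
  add 95.140.216.0/21 -> H0 at depth 21
  add 14.110.117.24/29 -> H0 at depth 29
  del 95.140.0.0/15 (clear depth 15)
  add 154.198.94.168/32 -> H0 at depth 32

== LOOKUPS ==
["H0","H1"]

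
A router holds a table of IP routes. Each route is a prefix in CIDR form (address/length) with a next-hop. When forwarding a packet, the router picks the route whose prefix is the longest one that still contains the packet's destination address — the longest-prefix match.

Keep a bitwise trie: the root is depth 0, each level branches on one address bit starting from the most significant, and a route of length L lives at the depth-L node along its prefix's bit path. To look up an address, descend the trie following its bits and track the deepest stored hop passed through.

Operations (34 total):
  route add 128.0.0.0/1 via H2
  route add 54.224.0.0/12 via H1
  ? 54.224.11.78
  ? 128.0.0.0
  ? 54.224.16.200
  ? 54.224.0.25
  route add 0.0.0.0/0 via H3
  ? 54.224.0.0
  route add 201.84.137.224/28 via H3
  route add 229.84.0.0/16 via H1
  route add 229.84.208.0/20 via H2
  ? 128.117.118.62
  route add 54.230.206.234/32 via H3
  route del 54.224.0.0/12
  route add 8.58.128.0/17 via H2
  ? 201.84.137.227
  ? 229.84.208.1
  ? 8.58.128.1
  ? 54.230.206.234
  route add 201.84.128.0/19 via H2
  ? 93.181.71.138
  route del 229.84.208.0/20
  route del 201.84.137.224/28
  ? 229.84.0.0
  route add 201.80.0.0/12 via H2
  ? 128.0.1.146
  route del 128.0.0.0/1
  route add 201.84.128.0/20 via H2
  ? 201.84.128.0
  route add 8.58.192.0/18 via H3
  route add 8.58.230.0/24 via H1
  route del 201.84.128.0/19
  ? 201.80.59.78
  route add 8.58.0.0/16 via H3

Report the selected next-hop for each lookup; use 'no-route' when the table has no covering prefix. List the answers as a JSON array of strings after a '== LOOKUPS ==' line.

Process each operation:
  + 128.0.0.0/1 (H2) depth=1
  + 54.224.0.0/12 (H1) depth=12
  ? 54.224.11.78  path d0:-→d1:-→d2:-→d3:-→d4:-→d5:-→d6:-→d7:-→d8:-→d9:-→d10:-→d11:-→d12:H1  best=H1
  ? 128.0.0.0  path d0:-→d1:H2  best=H2
  ? 54.224.16.200  path d0:-→d1:-→d2:-→d3:-→d4:-→d5:-→d6:-→d7:-→d8:-→d9:-→d10:-→d11:-→d12:H1  best=H1
  ? 54.224.0.25  path d0:-→d1:-→d2:-→d3:-→d4:-→d5:-→d6:-→d7:-→d8:-→d9:-→d10:-→d11:-→d12:H1  best=H1
  + 0.0.0.0/0 (H3) depth=0
  ? 54.224.0.0  path d0:H3→d1:-→d2:-→d3:-→d4:-→d5:-→d6:-→d7:-→d8:-→d9:-→d10:-→d11:-→d12:H1  best=H1
  + 201.84.137.224/28 (H3) depth=28
  + 229.84.0.0/16 (H1) depth=16
  + 229.84.208.0/20 (H2) depth=20
  ? 128.117.118.62  path d0:H3→d1:H2  best=H2
  + 54.230.206.234/32 (H3) depth=32
  - 54.224.0.0/12 clear@12
  + 8.58.128.0/17 (H2) depth=17
  ? 201.84.137.227  path d0:H3→d1:H2→d2:-→d3:-→d4:-→d5:-→d6:-→d7:-→d8:-→d9:-→d10:-→d11:-→d12:-→d13:-→d14:-→d15:-→d16:-→d17:-→d18:-→d19:-→d20:-→d21:-→d22:-→d23:-→d24:-→d25:-→d26:-→d27:-→d28:H3  best=H3
  ? 229.84.208.1  path d0:H3→d1:H2→d2:-→d3:-→d4:-→d5:-→d6:-→d7:-→d8:-→d9:-→d10:-→d11:-→d12:-→d13:-→d14:-→d15:-→d16:H1→d17:-→d18:-→d19:-→d20:H2  best=H2
  ? 8.58.128.1  path d0:H3→d1:-→d2:-→d3:-→d4:-→d5:-→d6:-→d7:-→d8:-→d9:-→d10:-→d11:-→d12:-→d13:-→d14:-→d15:-→d16:-→d17:H2  best=H2
  ? 54.230.206.234  path d0:H3→d1:-→d2:-→d3:-→d4:-→d5:-→d6:-→d7:-→d8:-→d9:-→d10:-→d11:-→d12:-→d13:-→d14:-→d15:-→d16:-→d17:-→d18:-→d19:-→d20:-→d21:-→d22:-→d23:-→d24:-→d25:-→d26:-→d27:-→d28:-→d29:-→d30:-→d31:-→d32:H3  best=H3
  + 201.84.128.0/19 (H2) depth=19
  ? 93.181.71.138  path d0:H3→d1:-  best=H3
  - 229.84.208.0/20 clear@20
  - 201.84.137.224/28 clear@28
  ? 229.84.0.0  path d0:H3→d1:H2→d2:-→d3:-→d4:-→d5:-→d6:-→d7:-→d8:-→d9:-→d10:-→d11:-→d12:-→d13:-→d14:-→d15:-→d16:H1  best=H1
  + 201.80.0.0/12 (H2) depth=12
  ? 128.0.1.146  path d0:H3→d1:H2  best=H2
  - 128.0.0.0/1 clear@1
  + 201.84.128.0/20 (H2) depth=20
  ? 201.84.128.0  path d0:H3→d1:-→d2:-→d3:-→d4:-→d5:-→d6:-→d7:-→d8:-→d9:-→d10:-→d11:-→d12:H2→d13:-→d14:-→d15:-→d16:-→d17:-→d18:-→d19:H2→d20:H2  best=H2
  + 8.58.192.0/18 (H3) depth=18
  + 8.58.230.0/24 (H1) depth=24
  - 201.84.128.0/19 clear@19
  ? 201.80.59.78  path d0:H3→d1:-→d2:-→d3:-→d4:-→d5:-→d6:-→d7:-→d8:-→d9:-→d10:-→d11:-→d12:H2→d13:-  best=H2
  + 8.58.0.0/16 (H3) depth=16

== LOOKUPS ==
["H1","H2","H1","H1","H1","H2","H3","H2","H2","H3","H3","H1","H2","H2","H2"]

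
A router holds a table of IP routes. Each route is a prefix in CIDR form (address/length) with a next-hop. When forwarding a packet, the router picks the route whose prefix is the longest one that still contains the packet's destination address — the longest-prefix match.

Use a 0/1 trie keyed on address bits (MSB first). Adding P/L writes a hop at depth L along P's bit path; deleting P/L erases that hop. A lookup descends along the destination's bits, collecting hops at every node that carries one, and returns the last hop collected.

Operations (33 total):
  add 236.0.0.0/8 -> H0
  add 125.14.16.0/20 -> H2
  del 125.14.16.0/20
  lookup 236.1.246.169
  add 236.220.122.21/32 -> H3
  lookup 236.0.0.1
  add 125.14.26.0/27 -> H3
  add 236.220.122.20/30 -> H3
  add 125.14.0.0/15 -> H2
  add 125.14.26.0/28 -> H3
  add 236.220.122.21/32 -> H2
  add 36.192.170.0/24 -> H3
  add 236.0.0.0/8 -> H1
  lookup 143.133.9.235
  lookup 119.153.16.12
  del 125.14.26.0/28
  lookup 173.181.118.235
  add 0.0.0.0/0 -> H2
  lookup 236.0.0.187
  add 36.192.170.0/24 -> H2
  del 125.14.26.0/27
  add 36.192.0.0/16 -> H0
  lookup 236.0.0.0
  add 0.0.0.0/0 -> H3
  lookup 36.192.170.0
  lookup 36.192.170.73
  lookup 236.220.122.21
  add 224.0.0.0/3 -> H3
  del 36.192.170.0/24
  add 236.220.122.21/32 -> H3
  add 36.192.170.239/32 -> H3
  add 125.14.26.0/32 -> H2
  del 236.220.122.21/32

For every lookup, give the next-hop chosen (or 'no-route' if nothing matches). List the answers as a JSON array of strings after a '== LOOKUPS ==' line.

Process each operation:
  + 236.0.0.0/8 (H0) depth=8
  + 125.14.16.0/20 (H2) depth=20
  - 125.14.16.0/20 clear@20
  ? 236.1.246.169  path d0:-→d1:-→d2:-→d3:-→d4:-→d5:-→d6:-→d7:-→d8:H0  best=H0
  + 236.220.122.21/32 (H3) depth=32
  ? 236.0.0.1  path d0:-→d1:-→d2:-→d3:-→d4:-→d5:-→d6:-→d7:-→d8:H0  best=H0
  + 125.14.26.0/27 (H3) depth=27
  + 236.220.122.20/30 (H3) depth=30
  + 125.14.0.0/15 (H2) depth=15
  + 125.14.26.0/28 (H3) depth=28
  + 236.220.122.21/32 (H2) depth=32
  + 36.192.170.0/24 (H3) depth=24
  + 236.0.0.0/8 (H1) depth=8
  ? 143.133.9.235  path d0:-→d1:-  best=no-route
  ? 119.153.16.12  path d0:-→d1:-→d2:-→d3:-→d4:-  best=no-route
  - 125.14.26.0/28 clear@28
  ? 173.181.118.235  path d0:-→d1:-  best=no-route
  + 0.0.0.0/0 (H2) depth=0
  ? 236.0.0.187  path d0:H2→d1:-→d2:-→d3:-→d4:-→d5:-→d6:-→d7:-→d8:H1  best=H1
  + 36.192.170.0/24 (H2) depth=24
  - 125.14.26.0/27 clear@27
  + 36.192.0.0/16 (H0) depth=16
  ? 236.0.0.0  path d0:H2→d1:-→d2:-→d3:-→d4:-→d5:-→d6:-→d7:-→d8:H1  best=H1
  + 0.0.0.0/0 (H3) depth=0
  ? 36.192.170.0  path d0:H3→d1:-→d2:-→d3:-→d4:-→d5:-→d6:-→d7:-→d8:-→d9:-→d10:-→d11:-→d12:-→d13:-→d14:-→d15:-→d16:H0→d17:-→d18:-→d19:-→d20:-→d21:-→d22:-→d23:-→d24:H2  best=H2
  ? 36.192.170.73  path d0:H3→d1:-→d2:-→d3:-→d4:-→d5:-→d6:-→d7:-→d8:-→d9:-→d10:-→d11:-→d12:-→d13:-→d14:-→d15:-→d16:H0→d17:-→d18:-→d19:-→d20:-→d21:-→d22:-→d23:-→d24:H2  best=H2
  ? 236.220.122.21  path d0:H3→d1:-→d2:-→d3:-→d4:-→d5:-→d6:-→d7:-→d8:H1→d9:-→d10:-→d11:-→d12:-→d13:-→d14:-→d15:-→d16:-→d17:-→d18:-→d19:-→d20:-→d21:-→d22:-→d23:-→d24:-→d25:-→d26:-→d27:-→d28:-→d29:-→d30:H3→d31:-→d32:H2  best=H2
  + 224.0.0.0/3 (H3) depth=3
  - 36.192.170.0/24 clear@24
  + 236.220.122.21/32 (H3) depth=32
  + 36.192.170.239/32 (H3) depth=32
  + 125.14.26.0/32 (H2) depth=32
  - 236.220.122.21/32 clear@32

== LOOKUPS ==
["H0","H0","no-route","no-route","no-route","H1","H1","H2","H2","H2"]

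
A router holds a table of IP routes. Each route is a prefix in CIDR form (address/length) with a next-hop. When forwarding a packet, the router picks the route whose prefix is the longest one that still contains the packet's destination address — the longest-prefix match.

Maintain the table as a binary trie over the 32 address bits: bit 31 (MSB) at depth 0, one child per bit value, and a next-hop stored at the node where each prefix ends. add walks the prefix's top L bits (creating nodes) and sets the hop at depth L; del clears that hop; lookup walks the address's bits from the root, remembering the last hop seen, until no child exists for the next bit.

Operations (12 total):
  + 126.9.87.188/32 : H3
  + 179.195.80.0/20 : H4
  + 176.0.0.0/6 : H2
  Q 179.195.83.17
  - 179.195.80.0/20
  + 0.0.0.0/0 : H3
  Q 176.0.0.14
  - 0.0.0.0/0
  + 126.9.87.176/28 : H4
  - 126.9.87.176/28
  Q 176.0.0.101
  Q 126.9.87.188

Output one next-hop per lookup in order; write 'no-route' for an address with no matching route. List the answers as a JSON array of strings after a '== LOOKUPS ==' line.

Trace:
  add 126.9.87.188/32 -> H3 at depth 32
  add 179.195.80.0/20 -> H4 at depth 20
  add 176.0.0.0/6 -> H2 at depth 6
  Q 179.195.83.17: descend 10110011110000110101 ; hops seen [H2,H4] ; pick H4
  del 179.195.80.0/20 (clear depth 20)
  add 0.0.0.0/0 -> H3 at depth 0
  Q 176.0.0.14: descend 101100 ; hops seen [H3,H2] ; pick H2
  del 0.0.0.0/0 (clear depth 0)
  add 126.9.87.176/28 -> H4 at depth 28
  del 126.9.87.176/28 (clear depth 28)
  Q 176.0.0.101: descend 101100 ; hops seen [H2] ; pick H2
  Q 126.9.87.188: descend 01111110000010010101011110111100 ; hops seen [H3] ; pick H3

== LOOKUPS ==
["H4","H2","H2","H3"]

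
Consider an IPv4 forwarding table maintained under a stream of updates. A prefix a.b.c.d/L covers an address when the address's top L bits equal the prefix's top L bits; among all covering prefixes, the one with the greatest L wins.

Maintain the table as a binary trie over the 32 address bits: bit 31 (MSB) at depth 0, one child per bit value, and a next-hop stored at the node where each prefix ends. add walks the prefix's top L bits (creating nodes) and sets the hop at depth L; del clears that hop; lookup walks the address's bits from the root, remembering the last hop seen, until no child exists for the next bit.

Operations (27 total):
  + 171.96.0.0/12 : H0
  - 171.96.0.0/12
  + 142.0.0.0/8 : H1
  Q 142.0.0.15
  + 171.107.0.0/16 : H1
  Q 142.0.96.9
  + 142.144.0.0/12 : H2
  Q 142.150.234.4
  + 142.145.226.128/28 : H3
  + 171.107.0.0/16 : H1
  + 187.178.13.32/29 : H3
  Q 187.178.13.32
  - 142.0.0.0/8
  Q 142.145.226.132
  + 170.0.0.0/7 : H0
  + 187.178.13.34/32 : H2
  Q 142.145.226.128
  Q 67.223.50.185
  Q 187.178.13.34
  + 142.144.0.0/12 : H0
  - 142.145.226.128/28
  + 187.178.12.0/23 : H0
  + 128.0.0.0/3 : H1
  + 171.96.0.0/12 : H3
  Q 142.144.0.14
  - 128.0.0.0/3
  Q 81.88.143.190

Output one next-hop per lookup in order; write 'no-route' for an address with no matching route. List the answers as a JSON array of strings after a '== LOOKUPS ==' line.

Process each operation:
  + 171.96.0.0/12 (H0) depth=12
  del 171.96.0.0/12 (clear depth 12)
  + 142.0.0.0/8 (H1) depth=8
  lookup 142.0.0.15: bits 10001110 walk d0:-→d1:-→d2:-→d3:-→d4:-→d5:-→d6:-→d7:-→d8:H1 -> H1
  + 171.107.0.0/16 (H1) depth=16
  lookup 142.0.96.9: bits 10001110 walk d0:-→d1:-→d2:-→d3:-→d4:-→d5:-→d6:-→d7:-→d8:H1 -> H1
  + 142.144.0.0/12 (H2) depth=12
  lookup 142.150.234.4: bits 100011101001 walk d0:-→d1:-→d2:-→d3:-→d4:-→d5:-→d6:-→d7:-→d8:H1→d9:-→d10:-→d11:-→d12:H2 -> H2
  + 142.145.226.128/28 (H3) depth=28
  + 171.107.0.0/16 (H1) depth=16
  + 187.178.13.32/29 (H3) depth=29
  lookup 187.178.13.32: bits 10111011101100100000110100100 walk d0:-→d1:-→d2:-→d3:-→d4:-→d5:-→d6:-→d7:-→d8:-→d9:-→d10:-→d11:-→d12:-→d13:-→d14:-→d15:-→d16:-→d17:-→d18:-→d19:-→d20:-→d21:-→d22:-→d23:-→d24:-→d25:-→d26:-→d27:-→d28:-→d29:H3 -> H3
  del 142.0.0.0/8 (clear depth 8)
  lookup 142.145.226.132: bits 1000111010010001111000101000 walk d0:-→d1:-→d2:-→d3:-→d4:-→d5:-→d6:-→d7:-→d8:-→d9:-→d10:-→d11:-→d12:H2→d13:-→d14:-→d15:-→d16:-→d17:-→d18:-→d19:-→d20:-→d21:-→d22:-→d23:-→d24:-→d25:-→d26:-→d27:-→d28:H3 -> H3
  + 170.0.0.0/7 (H0) depth=7
  + 187.178.13.34/32 (H2) depth=32
  lookup 142.145.226.128: bits 1000111010010001111000101000 walk d0:-→d1:-→d2:-→d3:-→d4:-→d5:-→d6:-→d7:-→d8:-→d9:-→d10:-→d11:-→d12:H2→d13:-→d14:-→d15:-→d16:-→d17:-→d18:-→d19:-→d20:-→d21:-→d22:-→d23:-→d24:-→d25:-→d26:-→d27:-→d28:H3 -> H3
  lookup 67.223.50.185: bits ε walk d0:- -> no-route
  lookup 187.178.13.34: bits 10111011101100100000110100100010 walk d0:-→d1:-→d2:-→d3:-→d4:-→d5:-→d6:-→d7:-→d8:-→d9:-→d10:-→d11:-→d12:-→d13:-→d14:-→d15:-→d16:-→d17:-→d18:-→d19:-→d20:-→d21:-→d22:-→d23:-→d24:-→d25:-→d26:-→d27:-→d28:-→d29:H3→d30:-→d31:-→d32:H2 -> H2
  + 142.144.0.0/12 (H0) depth=12
  del 142.145.226.128/28 (clear depth 28)
  + 187.178.12.0/23 (H0) depth=23
  + 128.0.0.0/3 (H1) depth=3
  + 171.96.0.0/12 (H3) depth=12
  lookup 142.144.0.14: bits 100011101001000 walk d0:-→d1:-→d2:-→d3:H1→d4:-→d5:-→d6:-→d7:-→d8:-→d9:-→d10:-→d11:-→d12:H0→d13:-→d14:-→d15:- -> H0
  del 128.0.0.0/3 (clear depth 3)
  lookup 81.88.143.190: bits ε walk d0:- -> no-route

== LOOKUPS ==
["H1","H1","H2","H3","H3","H3","no-route","H2","H0","no-route"]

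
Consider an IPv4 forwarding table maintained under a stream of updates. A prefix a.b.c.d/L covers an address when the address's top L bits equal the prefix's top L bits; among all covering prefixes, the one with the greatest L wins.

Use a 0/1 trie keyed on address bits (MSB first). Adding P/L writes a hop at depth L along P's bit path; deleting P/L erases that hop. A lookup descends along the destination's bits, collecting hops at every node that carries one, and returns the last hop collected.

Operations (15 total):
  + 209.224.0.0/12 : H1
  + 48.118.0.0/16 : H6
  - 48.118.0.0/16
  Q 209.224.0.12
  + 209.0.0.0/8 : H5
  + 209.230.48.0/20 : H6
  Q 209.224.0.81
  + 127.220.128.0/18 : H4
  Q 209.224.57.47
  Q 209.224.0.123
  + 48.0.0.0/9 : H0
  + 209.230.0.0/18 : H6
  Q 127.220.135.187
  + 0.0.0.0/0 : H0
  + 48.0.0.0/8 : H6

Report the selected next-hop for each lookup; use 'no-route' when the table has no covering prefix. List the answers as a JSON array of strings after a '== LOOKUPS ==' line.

Trace:
  add 209.224.0.0/12 -> H1 at depth 12
  add 48.118.0.0/16 -> H6 at depth 16
  - 48.118.0.0/16 clear@16
  ? 209.224.0.12  path d0:-→d1:-→d2:-→d3:-→d4:-→d5:-→d6:-→d7:-→d8:-→d9:-→d10:-→d11:-→d12:H1  best=H1
  add 209.0.0.0/8 -> H5 at depth 8
  add 209.230.48.0/20 -> H6 at depth 20
  ? 209.224.0.81  path d0:-→d1:-→d2:-→d3:-→d4:-→d5:-→d6:-→d7:-→d8:H5→d9:-→d10:-→d11:-→d12:H1→d13:-  best=H1
  add 127.220.128.0/18 -> H4 at depth 18
  ? 209.224.57.47  path d0:-→d1:-→d2:-→d3:-→d4:-→d5:-→d6:-→d7:-→d8:H5→d9:-→d10:-→d11:-→d12:H1→d13:-  best=H1
  ? 209.224.0.123  path d0:-→d1:-→d2:-→d3:-→d4:-→d5:-→d6:-→d7:-→d8:H5→d9:-→d10:-→d11:-→d12:H1→d13:-  best=H1
  add 48.0.0.0/9 -> H0 at depth 9
  add 209.230.0.0/18 -> H6 at depth 18
  ? 127.220.135.187  path d0:-→d1:-→d2:-→d3:-→d4:-→d5:-→d6:-→d7:-→d8:-→d9:-→d10:-→d11:-→d12:-→d13:-→d14:-→d15:-→d16:-→d17:-→d18:H4  best=H4
  add 0.0.0.0/0 -> H0 at depth 0
  add 48.0.0.0/8 -> H6 at depth 8

== LOOKUPS ==
["H1","H1","H1","H1","H4"]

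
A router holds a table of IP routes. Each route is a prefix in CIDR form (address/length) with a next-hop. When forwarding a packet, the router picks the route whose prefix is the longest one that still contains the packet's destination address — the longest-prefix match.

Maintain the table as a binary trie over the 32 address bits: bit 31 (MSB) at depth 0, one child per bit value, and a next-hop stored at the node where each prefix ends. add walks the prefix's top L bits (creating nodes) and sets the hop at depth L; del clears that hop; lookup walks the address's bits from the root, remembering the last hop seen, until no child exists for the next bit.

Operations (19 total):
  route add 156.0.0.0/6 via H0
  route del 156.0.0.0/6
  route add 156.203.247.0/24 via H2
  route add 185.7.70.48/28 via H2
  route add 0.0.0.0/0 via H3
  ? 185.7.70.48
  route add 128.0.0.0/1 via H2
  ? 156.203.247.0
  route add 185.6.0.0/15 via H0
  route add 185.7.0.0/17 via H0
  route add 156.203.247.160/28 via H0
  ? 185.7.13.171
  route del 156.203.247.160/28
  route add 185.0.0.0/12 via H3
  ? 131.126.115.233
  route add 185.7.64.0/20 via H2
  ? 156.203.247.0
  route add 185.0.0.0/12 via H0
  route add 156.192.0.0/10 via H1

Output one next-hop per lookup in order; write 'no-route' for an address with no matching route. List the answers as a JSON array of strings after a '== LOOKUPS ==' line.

Process each operation:
  + 156.0.0.0/6 (H0) depth=6
  - 156.0.0.0/6 clear@6
  + 156.203.247.0/24 (H2) depth=24
  + 185.7.70.48/28 (H2) depth=28
  + 0.0.0.0/0 (H3) depth=0
  lookup 185.7.70.48: bits 1011100100000111010001100011 walk d0:H3→d1:-→d2:-→d3:-→d4:-→d5:-→d6:-→d7:-→d8:-→d9:-→d10:-→d11:-→d12:-→d13:-→d14:-→d15:-→d16:-→d17:-→d18:-→d19:-→d20:-→d21:-→d22:-→d23:-→d24:-→d25:-→d26:-→d27:-→d28:H2 -> H2
  + 128.0.0.0/1 (H2) depth=1
  lookup 156.203.247.0: bits 100111001100101111110111 walk d0:H3→d1:H2→d2:-→d3:-→d4:-→d5:-→d6:-→d7:-→d8:-→d9:-→d10:-→d11:-→d12:-→d13:-→d14:-→d15:-→d16:-→d17:-→d18:-→d19:-→d20:-→d21:-→d22:-→d23:-→d24:H2 -> H2
  + 185.6.0.0/15 (H0) depth=15
  + 185.7.0.0/17 (H0) depth=17
  + 156.203.247.160/28 (H0) depth=28
  lookup 185.7.13.171: bits 10111001000001110 walk d0:H3→d1:H2→d2:-→d3:-→d4:-→d5:-→d6:-→d7:-→d8:-→d9:-→d10:-→d11:-→d12:-→d13:-→d14:-→d15:H0→d16:-→d17:H0 -> H0
  - 156.203.247.160/28 clear@28
  + 185.0.0.0/12 (H3) depth=12
  lookup 131.126.115.233: bits 100 walk d0:H3→d1:H2→d2:-→d3:- -> H2
  + 185.7.64.0/20 (H2) depth=20
  lookup 156.203.247.0: bits 100111001100101111110111 walk d0:H3→d1:H2→d2:-→d3:-→d4:-→d5:-→d6:-→d7:-→d8:-→d9:-→d10:-→d11:-→d12:-→d13:-→d14:-→d15:-→d16:-→d17:-→d18:-→d19:-→d20:-→d21:-→d22:-→d23:-→d24:H2 -> H2
  + 185.0.0.0/12 (H0) depth=12
  + 156.192.0.0/10 (H1) depth=10

== LOOKUPS ==
["H2","H2","H0","H2","H2"]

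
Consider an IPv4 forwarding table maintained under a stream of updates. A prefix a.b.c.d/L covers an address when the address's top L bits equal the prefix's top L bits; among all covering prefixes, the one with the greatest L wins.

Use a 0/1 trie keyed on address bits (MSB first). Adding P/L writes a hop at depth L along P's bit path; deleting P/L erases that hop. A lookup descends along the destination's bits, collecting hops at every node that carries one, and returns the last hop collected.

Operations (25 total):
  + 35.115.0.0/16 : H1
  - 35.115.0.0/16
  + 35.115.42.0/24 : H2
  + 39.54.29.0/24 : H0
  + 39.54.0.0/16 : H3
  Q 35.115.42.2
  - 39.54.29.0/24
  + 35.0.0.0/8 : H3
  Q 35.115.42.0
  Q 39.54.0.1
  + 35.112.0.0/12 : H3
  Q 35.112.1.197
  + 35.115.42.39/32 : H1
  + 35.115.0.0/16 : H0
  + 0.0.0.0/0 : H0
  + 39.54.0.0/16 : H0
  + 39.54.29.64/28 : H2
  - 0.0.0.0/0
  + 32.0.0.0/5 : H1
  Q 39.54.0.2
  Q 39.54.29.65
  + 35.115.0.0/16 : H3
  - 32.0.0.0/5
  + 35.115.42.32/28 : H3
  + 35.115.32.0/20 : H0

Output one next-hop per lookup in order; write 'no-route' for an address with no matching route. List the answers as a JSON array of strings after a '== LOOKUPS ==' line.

Trace:
  + 35.115.0.0/16 (H1) depth=16
  del 35.115.0.0/16 (clear depth 16)
  + 35.115.42.0/24 (H2) depth=24
  + 39.54.29.0/24 (H0) depth=24
  + 39.54.0.0/16 (H3) depth=16
  Q 35.115.42.2: descend 001000110111001100101010 ; hops seen [H2] ; pick H2
  del 39.54.29.0/24 (clear depth 24)
  + 35.0.0.0/8 (H3) depth=8
  Q 35.115.42.0: descend 001000110111001100101010 ; hops seen [H3,H2] ; pick H2
  Q 39.54.0.1: descend 0010011100110110000 ; hops seen [H3] ; pick H3
  + 35.112.0.0/12 (H3) depth=12
  Q 35.112.1.197: descend 00100011011100 ; hops seen [H3,H3] ; pick H3
  + 35.115.42.39/32 (H1) depth=32
  + 35.115.0.0/16 (H0) depth=16
  + 0.0.0.0/0 (H0) depth=0
  + 39.54.0.0/16 (H0) depth=16
  + 39.54.29.64/28 (H2) depth=28
  del 0.0.0.0/0 (clear depth 0)
  + 32.0.0.0/5 (H1) depth=5
  Q 39.54.0.2: descend 0010011100110110000 ; hops seen [H1,H0] ; pick H0
  Q 39.54.29.65: descend 0010011100110110000111010100 ; hops seen [H1,H0,H2] ; pick H2
  + 35.115.0.0/16 (H3) depth=16
  del 32.0.0.0/5 (clear depth 5)
  + 35.115.42.32/28 (H3) depth=28
  + 35.115.32.0/20 (H0) depth=20

== LOOKUPS ==
["H2","H2","H3","H3","H0","H2"]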